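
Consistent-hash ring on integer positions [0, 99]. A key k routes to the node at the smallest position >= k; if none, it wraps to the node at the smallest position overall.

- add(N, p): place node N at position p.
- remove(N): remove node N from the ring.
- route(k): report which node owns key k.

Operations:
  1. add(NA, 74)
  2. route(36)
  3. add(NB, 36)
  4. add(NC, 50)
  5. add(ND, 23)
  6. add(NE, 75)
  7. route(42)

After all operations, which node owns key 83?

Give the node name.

Op 1: add NA@74 -> ring=[74:NA]
Op 2: route key 36: smallest pos >= 36 is 74 -> NA
Op 3: add NB@36 -> ring=[36:NB,74:NA]
Op 4: add NC@50 -> ring=[36:NB,50:NC,74:NA]
Op 5: add ND@23 -> ring=[23:ND,36:NB,50:NC,74:NA]
Op 6: add NE@75 -> ring=[23:ND,36:NB,50:NC,74:NA,75:NE]
Op 7: route key 42: smallest pos >= 42 is 50 -> NC
Final route key 83: none >= 83, wrap to smallest pos 23 -> ND

Answer: ND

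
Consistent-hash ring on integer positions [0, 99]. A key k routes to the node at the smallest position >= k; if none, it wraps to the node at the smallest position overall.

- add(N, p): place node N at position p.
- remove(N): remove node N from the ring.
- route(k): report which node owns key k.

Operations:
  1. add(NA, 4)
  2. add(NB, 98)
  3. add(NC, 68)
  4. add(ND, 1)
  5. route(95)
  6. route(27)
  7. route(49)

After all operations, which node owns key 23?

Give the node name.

Op 1: add NA@4 -> ring=[4:NA]
Op 2: add NB@98 -> ring=[4:NA,98:NB]
Op 3: add NC@68 -> ring=[4:NA,68:NC,98:NB]
Op 4: add ND@1 -> ring=[1:ND,4:NA,68:NC,98:NB]
Op 5: route key 95: smallest pos >= 95 is 98 -> NB
Op 6: route key 27: smallest pos >= 27 is 68 -> NC
Op 7: route key 49: smallest pos >= 49 is 68 -> NC
Final route key 23: smallest pos >= 23 is 68 -> NC

Answer: NC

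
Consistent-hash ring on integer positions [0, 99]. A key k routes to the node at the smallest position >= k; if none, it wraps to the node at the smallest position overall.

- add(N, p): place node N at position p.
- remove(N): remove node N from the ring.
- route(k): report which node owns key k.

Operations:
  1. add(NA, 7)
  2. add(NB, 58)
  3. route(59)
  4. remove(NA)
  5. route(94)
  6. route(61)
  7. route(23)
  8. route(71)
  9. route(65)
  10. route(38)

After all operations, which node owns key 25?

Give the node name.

Op 1: add NA@7 -> ring=[7:NA]
Op 2: add NB@58 -> ring=[7:NA,58:NB]
Op 3: route key 59: none >= 59, wrap to smallest pos 7 -> NA
Op 4: remove NA -> ring=[58:NB]
Op 5: route key 94: none >= 94, wrap to smallest pos 58 -> NB
Op 6: route key 61: none >= 61, wrap to smallest pos 58 -> NB
Op 7: route key 23: smallest pos >= 23 is 58 -> NB
Op 8: route key 71: none >= 71, wrap to smallest pos 58 -> NB
Op 9: route key 65: none >= 65, wrap to smallest pos 58 -> NB
Op 10: route key 38: smallest pos >= 38 is 58 -> NB
Final route key 25: smallest pos >= 25 is 58 -> NB

Answer: NB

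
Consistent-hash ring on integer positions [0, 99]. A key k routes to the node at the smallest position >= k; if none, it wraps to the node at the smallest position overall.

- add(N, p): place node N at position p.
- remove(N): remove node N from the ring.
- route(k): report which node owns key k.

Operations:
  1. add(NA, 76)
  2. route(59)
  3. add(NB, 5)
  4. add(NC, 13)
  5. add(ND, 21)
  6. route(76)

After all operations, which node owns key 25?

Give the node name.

Answer: NA

Derivation:
Op 1: add NA@76 -> ring=[76:NA]
Op 2: route key 59: smallest pos >= 59 is 76 -> NA
Op 3: add NB@5 -> ring=[5:NB,76:NA]
Op 4: add NC@13 -> ring=[5:NB,13:NC,76:NA]
Op 5: add ND@21 -> ring=[5:NB,13:NC,21:ND,76:NA]
Op 6: route key 76: smallest pos >= 76 is 76 -> NA
Final route key 25: smallest pos >= 25 is 76 -> NA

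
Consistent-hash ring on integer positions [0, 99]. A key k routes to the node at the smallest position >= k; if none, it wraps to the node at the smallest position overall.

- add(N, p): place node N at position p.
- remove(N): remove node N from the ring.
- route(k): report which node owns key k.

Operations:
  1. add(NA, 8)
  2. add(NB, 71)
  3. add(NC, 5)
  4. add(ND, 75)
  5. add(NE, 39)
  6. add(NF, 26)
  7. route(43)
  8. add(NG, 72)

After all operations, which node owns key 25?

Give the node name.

Op 1: add NA@8 -> ring=[8:NA]
Op 2: add NB@71 -> ring=[8:NA,71:NB]
Op 3: add NC@5 -> ring=[5:NC,8:NA,71:NB]
Op 4: add ND@75 -> ring=[5:NC,8:NA,71:NB,75:ND]
Op 5: add NE@39 -> ring=[5:NC,8:NA,39:NE,71:NB,75:ND]
Op 6: add NF@26 -> ring=[5:NC,8:NA,26:NF,39:NE,71:NB,75:ND]
Op 7: route key 43: smallest pos >= 43 is 71 -> NB
Op 8: add NG@72 -> ring=[5:NC,8:NA,26:NF,39:NE,71:NB,72:NG,75:ND]
Final route key 25: smallest pos >= 25 is 26 -> NF

Answer: NF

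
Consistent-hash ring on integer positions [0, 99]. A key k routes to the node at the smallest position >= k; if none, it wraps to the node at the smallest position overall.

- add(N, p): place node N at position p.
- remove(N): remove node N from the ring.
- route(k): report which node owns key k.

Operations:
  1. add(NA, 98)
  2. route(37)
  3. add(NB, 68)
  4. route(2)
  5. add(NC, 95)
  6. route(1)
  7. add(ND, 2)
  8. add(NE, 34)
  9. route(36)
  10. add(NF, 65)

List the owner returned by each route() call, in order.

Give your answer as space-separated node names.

Answer: NA NB NB NB

Derivation:
Op 1: add NA@98 -> ring=[98:NA]
Op 2: route key 37: smallest pos >= 37 is 98 -> NA
Op 3: add NB@68 -> ring=[68:NB,98:NA]
Op 4: route key 2: smallest pos >= 2 is 68 -> NB
Op 5: add NC@95 -> ring=[68:NB,95:NC,98:NA]
Op 6: route key 1: smallest pos >= 1 is 68 -> NB
Op 7: add ND@2 -> ring=[2:ND,68:NB,95:NC,98:NA]
Op 8: add NE@34 -> ring=[2:ND,34:NE,68:NB,95:NC,98:NA]
Op 9: route key 36: smallest pos >= 36 is 68 -> NB
Op 10: add NF@65 -> ring=[2:ND,34:NE,65:NF,68:NB,95:NC,98:NA]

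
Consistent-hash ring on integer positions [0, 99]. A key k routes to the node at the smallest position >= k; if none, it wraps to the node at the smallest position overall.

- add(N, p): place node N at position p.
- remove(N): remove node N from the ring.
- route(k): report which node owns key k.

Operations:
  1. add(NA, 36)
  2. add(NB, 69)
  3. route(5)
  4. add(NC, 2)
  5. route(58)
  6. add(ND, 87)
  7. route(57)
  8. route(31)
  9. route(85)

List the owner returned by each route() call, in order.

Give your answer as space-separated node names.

Op 1: add NA@36 -> ring=[36:NA]
Op 2: add NB@69 -> ring=[36:NA,69:NB]
Op 3: route key 5: smallest pos >= 5 is 36 -> NA
Op 4: add NC@2 -> ring=[2:NC,36:NA,69:NB]
Op 5: route key 58: smallest pos >= 58 is 69 -> NB
Op 6: add ND@87 -> ring=[2:NC,36:NA,69:NB,87:ND]
Op 7: route key 57: smallest pos >= 57 is 69 -> NB
Op 8: route key 31: smallest pos >= 31 is 36 -> NA
Op 9: route key 85: smallest pos >= 85 is 87 -> ND

Answer: NA NB NB NA ND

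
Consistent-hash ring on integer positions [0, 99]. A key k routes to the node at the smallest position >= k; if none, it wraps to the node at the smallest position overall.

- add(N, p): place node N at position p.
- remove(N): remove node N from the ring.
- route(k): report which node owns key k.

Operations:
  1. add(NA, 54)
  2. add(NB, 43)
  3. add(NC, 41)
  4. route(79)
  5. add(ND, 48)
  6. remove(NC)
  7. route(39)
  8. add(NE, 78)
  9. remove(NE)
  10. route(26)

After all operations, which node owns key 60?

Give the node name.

Answer: NB

Derivation:
Op 1: add NA@54 -> ring=[54:NA]
Op 2: add NB@43 -> ring=[43:NB,54:NA]
Op 3: add NC@41 -> ring=[41:NC,43:NB,54:NA]
Op 4: route key 79: none >= 79, wrap to smallest pos 41 -> NC
Op 5: add ND@48 -> ring=[41:NC,43:NB,48:ND,54:NA]
Op 6: remove NC -> ring=[43:NB,48:ND,54:NA]
Op 7: route key 39: smallest pos >= 39 is 43 -> NB
Op 8: add NE@78 -> ring=[43:NB,48:ND,54:NA,78:NE]
Op 9: remove NE -> ring=[43:NB,48:ND,54:NA]
Op 10: route key 26: smallest pos >= 26 is 43 -> NB
Final route key 60: none >= 60, wrap to smallest pos 43 -> NB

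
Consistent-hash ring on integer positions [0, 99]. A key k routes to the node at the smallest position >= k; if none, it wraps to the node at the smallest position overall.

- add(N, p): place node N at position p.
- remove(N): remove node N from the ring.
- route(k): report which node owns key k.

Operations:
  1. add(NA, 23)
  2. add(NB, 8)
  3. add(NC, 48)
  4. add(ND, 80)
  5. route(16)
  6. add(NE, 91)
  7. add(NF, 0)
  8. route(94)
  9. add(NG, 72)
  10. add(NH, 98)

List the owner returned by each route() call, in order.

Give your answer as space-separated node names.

Answer: NA NF

Derivation:
Op 1: add NA@23 -> ring=[23:NA]
Op 2: add NB@8 -> ring=[8:NB,23:NA]
Op 3: add NC@48 -> ring=[8:NB,23:NA,48:NC]
Op 4: add ND@80 -> ring=[8:NB,23:NA,48:NC,80:ND]
Op 5: route key 16: smallest pos >= 16 is 23 -> NA
Op 6: add NE@91 -> ring=[8:NB,23:NA,48:NC,80:ND,91:NE]
Op 7: add NF@0 -> ring=[0:NF,8:NB,23:NA,48:NC,80:ND,91:NE]
Op 8: route key 94: none >= 94, wrap to smallest pos 0 -> NF
Op 9: add NG@72 -> ring=[0:NF,8:NB,23:NA,48:NC,72:NG,80:ND,91:NE]
Op 10: add NH@98 -> ring=[0:NF,8:NB,23:NA,48:NC,72:NG,80:ND,91:NE,98:NH]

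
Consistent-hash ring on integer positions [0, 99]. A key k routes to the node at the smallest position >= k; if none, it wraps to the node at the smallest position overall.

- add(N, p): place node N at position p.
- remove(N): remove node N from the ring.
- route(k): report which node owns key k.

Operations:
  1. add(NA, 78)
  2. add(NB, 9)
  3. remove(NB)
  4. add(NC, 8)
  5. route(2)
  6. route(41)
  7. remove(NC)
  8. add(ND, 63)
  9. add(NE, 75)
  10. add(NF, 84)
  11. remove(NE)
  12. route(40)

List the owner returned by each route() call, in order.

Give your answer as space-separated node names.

Op 1: add NA@78 -> ring=[78:NA]
Op 2: add NB@9 -> ring=[9:NB,78:NA]
Op 3: remove NB -> ring=[78:NA]
Op 4: add NC@8 -> ring=[8:NC,78:NA]
Op 5: route key 2: smallest pos >= 2 is 8 -> NC
Op 6: route key 41: smallest pos >= 41 is 78 -> NA
Op 7: remove NC -> ring=[78:NA]
Op 8: add ND@63 -> ring=[63:ND,78:NA]
Op 9: add NE@75 -> ring=[63:ND,75:NE,78:NA]
Op 10: add NF@84 -> ring=[63:ND,75:NE,78:NA,84:NF]
Op 11: remove NE -> ring=[63:ND,78:NA,84:NF]
Op 12: route key 40: smallest pos >= 40 is 63 -> ND

Answer: NC NA ND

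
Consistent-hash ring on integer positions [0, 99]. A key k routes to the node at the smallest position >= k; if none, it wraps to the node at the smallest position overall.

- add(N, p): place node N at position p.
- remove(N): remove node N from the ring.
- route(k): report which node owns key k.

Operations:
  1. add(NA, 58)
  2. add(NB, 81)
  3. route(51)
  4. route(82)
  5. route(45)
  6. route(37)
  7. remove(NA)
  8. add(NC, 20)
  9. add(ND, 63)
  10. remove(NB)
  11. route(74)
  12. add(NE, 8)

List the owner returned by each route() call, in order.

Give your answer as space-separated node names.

Answer: NA NA NA NA NC

Derivation:
Op 1: add NA@58 -> ring=[58:NA]
Op 2: add NB@81 -> ring=[58:NA,81:NB]
Op 3: route key 51: smallest pos >= 51 is 58 -> NA
Op 4: route key 82: none >= 82, wrap to smallest pos 58 -> NA
Op 5: route key 45: smallest pos >= 45 is 58 -> NA
Op 6: route key 37: smallest pos >= 37 is 58 -> NA
Op 7: remove NA -> ring=[81:NB]
Op 8: add NC@20 -> ring=[20:NC,81:NB]
Op 9: add ND@63 -> ring=[20:NC,63:ND,81:NB]
Op 10: remove NB -> ring=[20:NC,63:ND]
Op 11: route key 74: none >= 74, wrap to smallest pos 20 -> NC
Op 12: add NE@8 -> ring=[8:NE,20:NC,63:ND]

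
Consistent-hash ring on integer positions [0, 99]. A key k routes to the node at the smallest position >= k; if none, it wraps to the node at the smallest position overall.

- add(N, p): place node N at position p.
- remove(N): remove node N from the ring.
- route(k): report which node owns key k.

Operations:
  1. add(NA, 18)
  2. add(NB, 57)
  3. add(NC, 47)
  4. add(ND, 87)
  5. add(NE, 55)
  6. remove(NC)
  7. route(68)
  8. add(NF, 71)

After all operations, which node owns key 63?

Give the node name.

Op 1: add NA@18 -> ring=[18:NA]
Op 2: add NB@57 -> ring=[18:NA,57:NB]
Op 3: add NC@47 -> ring=[18:NA,47:NC,57:NB]
Op 4: add ND@87 -> ring=[18:NA,47:NC,57:NB,87:ND]
Op 5: add NE@55 -> ring=[18:NA,47:NC,55:NE,57:NB,87:ND]
Op 6: remove NC -> ring=[18:NA,55:NE,57:NB,87:ND]
Op 7: route key 68: smallest pos >= 68 is 87 -> ND
Op 8: add NF@71 -> ring=[18:NA,55:NE,57:NB,71:NF,87:ND]
Final route key 63: smallest pos >= 63 is 71 -> NF

Answer: NF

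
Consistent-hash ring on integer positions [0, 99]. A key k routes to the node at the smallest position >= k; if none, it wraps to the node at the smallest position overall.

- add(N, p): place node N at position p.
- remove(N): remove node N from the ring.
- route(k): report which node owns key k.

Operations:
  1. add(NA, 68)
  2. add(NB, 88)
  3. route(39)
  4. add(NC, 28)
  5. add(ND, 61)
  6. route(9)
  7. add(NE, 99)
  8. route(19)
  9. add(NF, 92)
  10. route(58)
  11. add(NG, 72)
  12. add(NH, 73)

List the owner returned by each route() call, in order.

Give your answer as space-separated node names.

Op 1: add NA@68 -> ring=[68:NA]
Op 2: add NB@88 -> ring=[68:NA,88:NB]
Op 3: route key 39: smallest pos >= 39 is 68 -> NA
Op 4: add NC@28 -> ring=[28:NC,68:NA,88:NB]
Op 5: add ND@61 -> ring=[28:NC,61:ND,68:NA,88:NB]
Op 6: route key 9: smallest pos >= 9 is 28 -> NC
Op 7: add NE@99 -> ring=[28:NC,61:ND,68:NA,88:NB,99:NE]
Op 8: route key 19: smallest pos >= 19 is 28 -> NC
Op 9: add NF@92 -> ring=[28:NC,61:ND,68:NA,88:NB,92:NF,99:NE]
Op 10: route key 58: smallest pos >= 58 is 61 -> ND
Op 11: add NG@72 -> ring=[28:NC,61:ND,68:NA,72:NG,88:NB,92:NF,99:NE]
Op 12: add NH@73 -> ring=[28:NC,61:ND,68:NA,72:NG,73:NH,88:NB,92:NF,99:NE]

Answer: NA NC NC ND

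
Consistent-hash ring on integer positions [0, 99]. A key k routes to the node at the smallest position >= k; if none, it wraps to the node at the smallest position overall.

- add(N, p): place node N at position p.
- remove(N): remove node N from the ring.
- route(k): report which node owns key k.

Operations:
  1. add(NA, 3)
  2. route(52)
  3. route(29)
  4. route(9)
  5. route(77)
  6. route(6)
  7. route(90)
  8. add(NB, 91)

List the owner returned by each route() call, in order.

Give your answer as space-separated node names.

Answer: NA NA NA NA NA NA

Derivation:
Op 1: add NA@3 -> ring=[3:NA]
Op 2: route key 52: none >= 52, wrap to smallest pos 3 -> NA
Op 3: route key 29: none >= 29, wrap to smallest pos 3 -> NA
Op 4: route key 9: none >= 9, wrap to smallest pos 3 -> NA
Op 5: route key 77: none >= 77, wrap to smallest pos 3 -> NA
Op 6: route key 6: none >= 6, wrap to smallest pos 3 -> NA
Op 7: route key 90: none >= 90, wrap to smallest pos 3 -> NA
Op 8: add NB@91 -> ring=[3:NA,91:NB]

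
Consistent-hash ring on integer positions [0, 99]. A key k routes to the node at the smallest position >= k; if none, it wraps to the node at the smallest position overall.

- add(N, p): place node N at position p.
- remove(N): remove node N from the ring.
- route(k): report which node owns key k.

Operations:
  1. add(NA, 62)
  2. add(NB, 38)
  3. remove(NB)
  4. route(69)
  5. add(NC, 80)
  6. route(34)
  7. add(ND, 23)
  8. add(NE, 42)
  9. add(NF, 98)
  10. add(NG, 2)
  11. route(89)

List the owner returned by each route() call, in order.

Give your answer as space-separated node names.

Answer: NA NA NF

Derivation:
Op 1: add NA@62 -> ring=[62:NA]
Op 2: add NB@38 -> ring=[38:NB,62:NA]
Op 3: remove NB -> ring=[62:NA]
Op 4: route key 69: none >= 69, wrap to smallest pos 62 -> NA
Op 5: add NC@80 -> ring=[62:NA,80:NC]
Op 6: route key 34: smallest pos >= 34 is 62 -> NA
Op 7: add ND@23 -> ring=[23:ND,62:NA,80:NC]
Op 8: add NE@42 -> ring=[23:ND,42:NE,62:NA,80:NC]
Op 9: add NF@98 -> ring=[23:ND,42:NE,62:NA,80:NC,98:NF]
Op 10: add NG@2 -> ring=[2:NG,23:ND,42:NE,62:NA,80:NC,98:NF]
Op 11: route key 89: smallest pos >= 89 is 98 -> NF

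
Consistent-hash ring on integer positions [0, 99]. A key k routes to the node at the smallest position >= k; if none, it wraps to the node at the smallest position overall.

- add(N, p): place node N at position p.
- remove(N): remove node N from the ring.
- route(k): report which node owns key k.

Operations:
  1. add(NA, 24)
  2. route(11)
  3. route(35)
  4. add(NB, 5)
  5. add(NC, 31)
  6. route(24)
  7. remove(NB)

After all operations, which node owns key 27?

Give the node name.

Answer: NC

Derivation:
Op 1: add NA@24 -> ring=[24:NA]
Op 2: route key 11: smallest pos >= 11 is 24 -> NA
Op 3: route key 35: none >= 35, wrap to smallest pos 24 -> NA
Op 4: add NB@5 -> ring=[5:NB,24:NA]
Op 5: add NC@31 -> ring=[5:NB,24:NA,31:NC]
Op 6: route key 24: smallest pos >= 24 is 24 -> NA
Op 7: remove NB -> ring=[24:NA,31:NC]
Final route key 27: smallest pos >= 27 is 31 -> NC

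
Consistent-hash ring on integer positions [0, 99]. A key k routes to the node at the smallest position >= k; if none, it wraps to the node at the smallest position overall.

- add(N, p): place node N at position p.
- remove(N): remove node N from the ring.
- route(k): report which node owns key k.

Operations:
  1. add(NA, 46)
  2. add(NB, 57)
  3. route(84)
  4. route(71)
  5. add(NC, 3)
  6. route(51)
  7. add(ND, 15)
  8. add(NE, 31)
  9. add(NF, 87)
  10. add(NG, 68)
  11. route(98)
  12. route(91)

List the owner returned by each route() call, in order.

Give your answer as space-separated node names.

Answer: NA NA NB NC NC

Derivation:
Op 1: add NA@46 -> ring=[46:NA]
Op 2: add NB@57 -> ring=[46:NA,57:NB]
Op 3: route key 84: none >= 84, wrap to smallest pos 46 -> NA
Op 4: route key 71: none >= 71, wrap to smallest pos 46 -> NA
Op 5: add NC@3 -> ring=[3:NC,46:NA,57:NB]
Op 6: route key 51: smallest pos >= 51 is 57 -> NB
Op 7: add ND@15 -> ring=[3:NC,15:ND,46:NA,57:NB]
Op 8: add NE@31 -> ring=[3:NC,15:ND,31:NE,46:NA,57:NB]
Op 9: add NF@87 -> ring=[3:NC,15:ND,31:NE,46:NA,57:NB,87:NF]
Op 10: add NG@68 -> ring=[3:NC,15:ND,31:NE,46:NA,57:NB,68:NG,87:NF]
Op 11: route key 98: none >= 98, wrap to smallest pos 3 -> NC
Op 12: route key 91: none >= 91, wrap to smallest pos 3 -> NC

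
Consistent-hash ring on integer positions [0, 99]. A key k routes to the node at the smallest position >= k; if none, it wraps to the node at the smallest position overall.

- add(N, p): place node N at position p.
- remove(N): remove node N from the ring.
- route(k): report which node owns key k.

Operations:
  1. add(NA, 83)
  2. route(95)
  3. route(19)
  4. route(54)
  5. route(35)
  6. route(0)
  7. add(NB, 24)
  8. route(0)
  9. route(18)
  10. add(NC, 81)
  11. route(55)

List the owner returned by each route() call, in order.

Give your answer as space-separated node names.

Answer: NA NA NA NA NA NB NB NC

Derivation:
Op 1: add NA@83 -> ring=[83:NA]
Op 2: route key 95: none >= 95, wrap to smallest pos 83 -> NA
Op 3: route key 19: smallest pos >= 19 is 83 -> NA
Op 4: route key 54: smallest pos >= 54 is 83 -> NA
Op 5: route key 35: smallest pos >= 35 is 83 -> NA
Op 6: route key 0: smallest pos >= 0 is 83 -> NA
Op 7: add NB@24 -> ring=[24:NB,83:NA]
Op 8: route key 0: smallest pos >= 0 is 24 -> NB
Op 9: route key 18: smallest pos >= 18 is 24 -> NB
Op 10: add NC@81 -> ring=[24:NB,81:NC,83:NA]
Op 11: route key 55: smallest pos >= 55 is 81 -> NC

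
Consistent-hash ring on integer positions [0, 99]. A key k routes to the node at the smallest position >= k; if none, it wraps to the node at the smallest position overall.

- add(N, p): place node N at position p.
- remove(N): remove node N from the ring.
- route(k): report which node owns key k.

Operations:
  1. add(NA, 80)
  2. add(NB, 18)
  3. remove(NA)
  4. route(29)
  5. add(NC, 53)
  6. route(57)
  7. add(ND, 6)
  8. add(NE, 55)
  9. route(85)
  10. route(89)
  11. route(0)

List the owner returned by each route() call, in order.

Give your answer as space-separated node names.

Answer: NB NB ND ND ND

Derivation:
Op 1: add NA@80 -> ring=[80:NA]
Op 2: add NB@18 -> ring=[18:NB,80:NA]
Op 3: remove NA -> ring=[18:NB]
Op 4: route key 29: none >= 29, wrap to smallest pos 18 -> NB
Op 5: add NC@53 -> ring=[18:NB,53:NC]
Op 6: route key 57: none >= 57, wrap to smallest pos 18 -> NB
Op 7: add ND@6 -> ring=[6:ND,18:NB,53:NC]
Op 8: add NE@55 -> ring=[6:ND,18:NB,53:NC,55:NE]
Op 9: route key 85: none >= 85, wrap to smallest pos 6 -> ND
Op 10: route key 89: none >= 89, wrap to smallest pos 6 -> ND
Op 11: route key 0: smallest pos >= 0 is 6 -> ND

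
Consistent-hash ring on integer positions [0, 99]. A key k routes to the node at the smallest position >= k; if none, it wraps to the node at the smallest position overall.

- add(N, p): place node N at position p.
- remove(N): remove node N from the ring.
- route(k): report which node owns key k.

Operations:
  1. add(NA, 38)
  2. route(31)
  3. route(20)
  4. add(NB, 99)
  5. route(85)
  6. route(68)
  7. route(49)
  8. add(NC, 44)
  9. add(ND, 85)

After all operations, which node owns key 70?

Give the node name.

Op 1: add NA@38 -> ring=[38:NA]
Op 2: route key 31: smallest pos >= 31 is 38 -> NA
Op 3: route key 20: smallest pos >= 20 is 38 -> NA
Op 4: add NB@99 -> ring=[38:NA,99:NB]
Op 5: route key 85: smallest pos >= 85 is 99 -> NB
Op 6: route key 68: smallest pos >= 68 is 99 -> NB
Op 7: route key 49: smallest pos >= 49 is 99 -> NB
Op 8: add NC@44 -> ring=[38:NA,44:NC,99:NB]
Op 9: add ND@85 -> ring=[38:NA,44:NC,85:ND,99:NB]
Final route key 70: smallest pos >= 70 is 85 -> ND

Answer: ND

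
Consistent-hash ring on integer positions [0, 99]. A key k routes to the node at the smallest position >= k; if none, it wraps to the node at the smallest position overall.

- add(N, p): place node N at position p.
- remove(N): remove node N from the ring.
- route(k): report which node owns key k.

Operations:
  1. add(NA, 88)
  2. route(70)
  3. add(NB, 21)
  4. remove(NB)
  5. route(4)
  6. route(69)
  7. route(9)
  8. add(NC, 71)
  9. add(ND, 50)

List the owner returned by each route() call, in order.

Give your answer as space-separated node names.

Op 1: add NA@88 -> ring=[88:NA]
Op 2: route key 70: smallest pos >= 70 is 88 -> NA
Op 3: add NB@21 -> ring=[21:NB,88:NA]
Op 4: remove NB -> ring=[88:NA]
Op 5: route key 4: smallest pos >= 4 is 88 -> NA
Op 6: route key 69: smallest pos >= 69 is 88 -> NA
Op 7: route key 9: smallest pos >= 9 is 88 -> NA
Op 8: add NC@71 -> ring=[71:NC,88:NA]
Op 9: add ND@50 -> ring=[50:ND,71:NC,88:NA]

Answer: NA NA NA NA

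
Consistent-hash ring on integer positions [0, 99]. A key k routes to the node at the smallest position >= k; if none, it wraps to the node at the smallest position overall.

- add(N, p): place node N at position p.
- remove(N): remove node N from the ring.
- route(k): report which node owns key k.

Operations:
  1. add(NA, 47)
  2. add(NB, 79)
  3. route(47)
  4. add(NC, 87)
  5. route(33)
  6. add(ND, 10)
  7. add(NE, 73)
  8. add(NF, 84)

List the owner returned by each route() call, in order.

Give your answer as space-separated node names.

Answer: NA NA

Derivation:
Op 1: add NA@47 -> ring=[47:NA]
Op 2: add NB@79 -> ring=[47:NA,79:NB]
Op 3: route key 47: smallest pos >= 47 is 47 -> NA
Op 4: add NC@87 -> ring=[47:NA,79:NB,87:NC]
Op 5: route key 33: smallest pos >= 33 is 47 -> NA
Op 6: add ND@10 -> ring=[10:ND,47:NA,79:NB,87:NC]
Op 7: add NE@73 -> ring=[10:ND,47:NA,73:NE,79:NB,87:NC]
Op 8: add NF@84 -> ring=[10:ND,47:NA,73:NE,79:NB,84:NF,87:NC]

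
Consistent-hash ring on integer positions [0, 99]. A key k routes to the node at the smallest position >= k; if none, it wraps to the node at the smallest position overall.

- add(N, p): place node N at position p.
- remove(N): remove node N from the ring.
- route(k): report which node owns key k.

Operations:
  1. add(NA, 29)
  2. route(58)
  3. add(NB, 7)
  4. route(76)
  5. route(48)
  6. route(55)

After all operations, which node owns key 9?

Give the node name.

Op 1: add NA@29 -> ring=[29:NA]
Op 2: route key 58: none >= 58, wrap to smallest pos 29 -> NA
Op 3: add NB@7 -> ring=[7:NB,29:NA]
Op 4: route key 76: none >= 76, wrap to smallest pos 7 -> NB
Op 5: route key 48: none >= 48, wrap to smallest pos 7 -> NB
Op 6: route key 55: none >= 55, wrap to smallest pos 7 -> NB
Final route key 9: smallest pos >= 9 is 29 -> NA

Answer: NA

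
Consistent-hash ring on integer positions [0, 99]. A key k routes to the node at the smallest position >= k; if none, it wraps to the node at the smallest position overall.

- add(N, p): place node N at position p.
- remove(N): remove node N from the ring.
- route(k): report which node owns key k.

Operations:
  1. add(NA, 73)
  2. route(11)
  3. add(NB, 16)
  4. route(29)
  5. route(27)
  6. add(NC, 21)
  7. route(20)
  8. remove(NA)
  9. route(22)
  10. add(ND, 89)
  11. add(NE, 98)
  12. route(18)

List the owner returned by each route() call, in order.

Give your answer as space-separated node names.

Answer: NA NA NA NC NB NC

Derivation:
Op 1: add NA@73 -> ring=[73:NA]
Op 2: route key 11: smallest pos >= 11 is 73 -> NA
Op 3: add NB@16 -> ring=[16:NB,73:NA]
Op 4: route key 29: smallest pos >= 29 is 73 -> NA
Op 5: route key 27: smallest pos >= 27 is 73 -> NA
Op 6: add NC@21 -> ring=[16:NB,21:NC,73:NA]
Op 7: route key 20: smallest pos >= 20 is 21 -> NC
Op 8: remove NA -> ring=[16:NB,21:NC]
Op 9: route key 22: none >= 22, wrap to smallest pos 16 -> NB
Op 10: add ND@89 -> ring=[16:NB,21:NC,89:ND]
Op 11: add NE@98 -> ring=[16:NB,21:NC,89:ND,98:NE]
Op 12: route key 18: smallest pos >= 18 is 21 -> NC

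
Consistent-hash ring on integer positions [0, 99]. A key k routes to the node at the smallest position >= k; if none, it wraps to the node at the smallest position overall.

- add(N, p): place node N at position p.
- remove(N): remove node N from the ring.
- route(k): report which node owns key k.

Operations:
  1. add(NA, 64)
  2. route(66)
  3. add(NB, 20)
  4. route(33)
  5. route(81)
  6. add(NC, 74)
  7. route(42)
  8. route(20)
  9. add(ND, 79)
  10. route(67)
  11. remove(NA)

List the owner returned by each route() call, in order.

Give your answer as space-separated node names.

Op 1: add NA@64 -> ring=[64:NA]
Op 2: route key 66: none >= 66, wrap to smallest pos 64 -> NA
Op 3: add NB@20 -> ring=[20:NB,64:NA]
Op 4: route key 33: smallest pos >= 33 is 64 -> NA
Op 5: route key 81: none >= 81, wrap to smallest pos 20 -> NB
Op 6: add NC@74 -> ring=[20:NB,64:NA,74:NC]
Op 7: route key 42: smallest pos >= 42 is 64 -> NA
Op 8: route key 20: smallest pos >= 20 is 20 -> NB
Op 9: add ND@79 -> ring=[20:NB,64:NA,74:NC,79:ND]
Op 10: route key 67: smallest pos >= 67 is 74 -> NC
Op 11: remove NA -> ring=[20:NB,74:NC,79:ND]

Answer: NA NA NB NA NB NC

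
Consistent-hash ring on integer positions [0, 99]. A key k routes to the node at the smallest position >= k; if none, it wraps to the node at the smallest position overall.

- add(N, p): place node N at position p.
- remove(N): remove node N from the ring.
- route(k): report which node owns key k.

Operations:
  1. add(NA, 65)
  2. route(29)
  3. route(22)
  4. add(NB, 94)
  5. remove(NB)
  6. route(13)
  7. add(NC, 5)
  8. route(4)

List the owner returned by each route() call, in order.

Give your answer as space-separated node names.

Answer: NA NA NA NC

Derivation:
Op 1: add NA@65 -> ring=[65:NA]
Op 2: route key 29: smallest pos >= 29 is 65 -> NA
Op 3: route key 22: smallest pos >= 22 is 65 -> NA
Op 4: add NB@94 -> ring=[65:NA,94:NB]
Op 5: remove NB -> ring=[65:NA]
Op 6: route key 13: smallest pos >= 13 is 65 -> NA
Op 7: add NC@5 -> ring=[5:NC,65:NA]
Op 8: route key 4: smallest pos >= 4 is 5 -> NC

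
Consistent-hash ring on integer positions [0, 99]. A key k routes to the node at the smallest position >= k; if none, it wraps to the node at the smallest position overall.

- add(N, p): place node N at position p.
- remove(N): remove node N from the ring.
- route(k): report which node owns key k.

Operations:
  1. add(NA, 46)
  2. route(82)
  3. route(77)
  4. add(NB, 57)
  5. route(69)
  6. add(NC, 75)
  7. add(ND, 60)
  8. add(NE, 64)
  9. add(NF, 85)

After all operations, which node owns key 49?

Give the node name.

Answer: NB

Derivation:
Op 1: add NA@46 -> ring=[46:NA]
Op 2: route key 82: none >= 82, wrap to smallest pos 46 -> NA
Op 3: route key 77: none >= 77, wrap to smallest pos 46 -> NA
Op 4: add NB@57 -> ring=[46:NA,57:NB]
Op 5: route key 69: none >= 69, wrap to smallest pos 46 -> NA
Op 6: add NC@75 -> ring=[46:NA,57:NB,75:NC]
Op 7: add ND@60 -> ring=[46:NA,57:NB,60:ND,75:NC]
Op 8: add NE@64 -> ring=[46:NA,57:NB,60:ND,64:NE,75:NC]
Op 9: add NF@85 -> ring=[46:NA,57:NB,60:ND,64:NE,75:NC,85:NF]
Final route key 49: smallest pos >= 49 is 57 -> NB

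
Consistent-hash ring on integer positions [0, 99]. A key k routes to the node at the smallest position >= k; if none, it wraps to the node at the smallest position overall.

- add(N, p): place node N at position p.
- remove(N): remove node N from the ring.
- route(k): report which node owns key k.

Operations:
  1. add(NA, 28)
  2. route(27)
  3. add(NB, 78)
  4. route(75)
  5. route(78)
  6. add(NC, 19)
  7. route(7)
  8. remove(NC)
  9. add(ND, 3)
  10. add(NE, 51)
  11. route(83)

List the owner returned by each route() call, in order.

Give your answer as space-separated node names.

Answer: NA NB NB NC ND

Derivation:
Op 1: add NA@28 -> ring=[28:NA]
Op 2: route key 27: smallest pos >= 27 is 28 -> NA
Op 3: add NB@78 -> ring=[28:NA,78:NB]
Op 4: route key 75: smallest pos >= 75 is 78 -> NB
Op 5: route key 78: smallest pos >= 78 is 78 -> NB
Op 6: add NC@19 -> ring=[19:NC,28:NA,78:NB]
Op 7: route key 7: smallest pos >= 7 is 19 -> NC
Op 8: remove NC -> ring=[28:NA,78:NB]
Op 9: add ND@3 -> ring=[3:ND,28:NA,78:NB]
Op 10: add NE@51 -> ring=[3:ND,28:NA,51:NE,78:NB]
Op 11: route key 83: none >= 83, wrap to smallest pos 3 -> ND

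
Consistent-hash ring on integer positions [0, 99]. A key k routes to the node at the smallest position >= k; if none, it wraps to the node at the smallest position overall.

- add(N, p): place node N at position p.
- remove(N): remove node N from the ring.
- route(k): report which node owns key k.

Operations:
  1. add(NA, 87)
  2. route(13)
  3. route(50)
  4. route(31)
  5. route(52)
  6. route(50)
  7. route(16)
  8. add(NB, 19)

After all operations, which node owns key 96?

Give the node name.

Op 1: add NA@87 -> ring=[87:NA]
Op 2: route key 13: smallest pos >= 13 is 87 -> NA
Op 3: route key 50: smallest pos >= 50 is 87 -> NA
Op 4: route key 31: smallest pos >= 31 is 87 -> NA
Op 5: route key 52: smallest pos >= 52 is 87 -> NA
Op 6: route key 50: smallest pos >= 50 is 87 -> NA
Op 7: route key 16: smallest pos >= 16 is 87 -> NA
Op 8: add NB@19 -> ring=[19:NB,87:NA]
Final route key 96: none >= 96, wrap to smallest pos 19 -> NB

Answer: NB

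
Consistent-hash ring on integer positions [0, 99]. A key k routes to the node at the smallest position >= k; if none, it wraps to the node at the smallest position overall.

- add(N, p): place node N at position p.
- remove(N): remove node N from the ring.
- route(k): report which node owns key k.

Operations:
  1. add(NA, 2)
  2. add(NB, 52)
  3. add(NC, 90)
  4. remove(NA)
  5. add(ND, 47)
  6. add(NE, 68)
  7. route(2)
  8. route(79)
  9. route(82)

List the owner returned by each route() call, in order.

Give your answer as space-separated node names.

Op 1: add NA@2 -> ring=[2:NA]
Op 2: add NB@52 -> ring=[2:NA,52:NB]
Op 3: add NC@90 -> ring=[2:NA,52:NB,90:NC]
Op 4: remove NA -> ring=[52:NB,90:NC]
Op 5: add ND@47 -> ring=[47:ND,52:NB,90:NC]
Op 6: add NE@68 -> ring=[47:ND,52:NB,68:NE,90:NC]
Op 7: route key 2: smallest pos >= 2 is 47 -> ND
Op 8: route key 79: smallest pos >= 79 is 90 -> NC
Op 9: route key 82: smallest pos >= 82 is 90 -> NC

Answer: ND NC NC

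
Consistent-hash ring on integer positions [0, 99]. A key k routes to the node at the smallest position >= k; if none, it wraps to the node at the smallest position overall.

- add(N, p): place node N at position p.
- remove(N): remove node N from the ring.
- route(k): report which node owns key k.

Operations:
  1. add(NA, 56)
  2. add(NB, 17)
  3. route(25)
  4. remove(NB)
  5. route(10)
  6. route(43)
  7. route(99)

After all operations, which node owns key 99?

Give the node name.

Answer: NA

Derivation:
Op 1: add NA@56 -> ring=[56:NA]
Op 2: add NB@17 -> ring=[17:NB,56:NA]
Op 3: route key 25: smallest pos >= 25 is 56 -> NA
Op 4: remove NB -> ring=[56:NA]
Op 5: route key 10: smallest pos >= 10 is 56 -> NA
Op 6: route key 43: smallest pos >= 43 is 56 -> NA
Op 7: route key 99: none >= 99, wrap to smallest pos 56 -> NA
Final route key 99: none >= 99, wrap to smallest pos 56 -> NA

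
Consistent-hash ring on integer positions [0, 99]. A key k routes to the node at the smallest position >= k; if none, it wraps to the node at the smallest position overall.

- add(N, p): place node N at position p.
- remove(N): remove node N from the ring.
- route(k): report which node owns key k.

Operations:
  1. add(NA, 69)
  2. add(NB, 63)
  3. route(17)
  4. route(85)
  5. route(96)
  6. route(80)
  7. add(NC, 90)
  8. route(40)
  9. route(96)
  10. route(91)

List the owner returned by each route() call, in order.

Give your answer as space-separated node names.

Op 1: add NA@69 -> ring=[69:NA]
Op 2: add NB@63 -> ring=[63:NB,69:NA]
Op 3: route key 17: smallest pos >= 17 is 63 -> NB
Op 4: route key 85: none >= 85, wrap to smallest pos 63 -> NB
Op 5: route key 96: none >= 96, wrap to smallest pos 63 -> NB
Op 6: route key 80: none >= 80, wrap to smallest pos 63 -> NB
Op 7: add NC@90 -> ring=[63:NB,69:NA,90:NC]
Op 8: route key 40: smallest pos >= 40 is 63 -> NB
Op 9: route key 96: none >= 96, wrap to smallest pos 63 -> NB
Op 10: route key 91: none >= 91, wrap to smallest pos 63 -> NB

Answer: NB NB NB NB NB NB NB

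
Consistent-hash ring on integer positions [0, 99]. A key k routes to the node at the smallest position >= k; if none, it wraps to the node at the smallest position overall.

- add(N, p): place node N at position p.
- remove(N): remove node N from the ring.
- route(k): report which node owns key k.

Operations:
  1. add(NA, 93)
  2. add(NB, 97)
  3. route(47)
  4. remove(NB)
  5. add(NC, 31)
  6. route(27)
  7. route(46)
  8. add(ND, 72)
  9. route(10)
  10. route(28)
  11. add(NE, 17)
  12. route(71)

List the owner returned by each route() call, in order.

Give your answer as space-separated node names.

Op 1: add NA@93 -> ring=[93:NA]
Op 2: add NB@97 -> ring=[93:NA,97:NB]
Op 3: route key 47: smallest pos >= 47 is 93 -> NA
Op 4: remove NB -> ring=[93:NA]
Op 5: add NC@31 -> ring=[31:NC,93:NA]
Op 6: route key 27: smallest pos >= 27 is 31 -> NC
Op 7: route key 46: smallest pos >= 46 is 93 -> NA
Op 8: add ND@72 -> ring=[31:NC,72:ND,93:NA]
Op 9: route key 10: smallest pos >= 10 is 31 -> NC
Op 10: route key 28: smallest pos >= 28 is 31 -> NC
Op 11: add NE@17 -> ring=[17:NE,31:NC,72:ND,93:NA]
Op 12: route key 71: smallest pos >= 71 is 72 -> ND

Answer: NA NC NA NC NC ND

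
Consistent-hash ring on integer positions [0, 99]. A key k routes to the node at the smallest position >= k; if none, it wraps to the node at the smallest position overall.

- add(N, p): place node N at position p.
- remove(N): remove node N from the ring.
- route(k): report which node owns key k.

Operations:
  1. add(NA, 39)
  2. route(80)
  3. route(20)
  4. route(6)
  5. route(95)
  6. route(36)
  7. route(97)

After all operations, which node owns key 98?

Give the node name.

Op 1: add NA@39 -> ring=[39:NA]
Op 2: route key 80: none >= 80, wrap to smallest pos 39 -> NA
Op 3: route key 20: smallest pos >= 20 is 39 -> NA
Op 4: route key 6: smallest pos >= 6 is 39 -> NA
Op 5: route key 95: none >= 95, wrap to smallest pos 39 -> NA
Op 6: route key 36: smallest pos >= 36 is 39 -> NA
Op 7: route key 97: none >= 97, wrap to smallest pos 39 -> NA
Final route key 98: none >= 98, wrap to smallest pos 39 -> NA

Answer: NA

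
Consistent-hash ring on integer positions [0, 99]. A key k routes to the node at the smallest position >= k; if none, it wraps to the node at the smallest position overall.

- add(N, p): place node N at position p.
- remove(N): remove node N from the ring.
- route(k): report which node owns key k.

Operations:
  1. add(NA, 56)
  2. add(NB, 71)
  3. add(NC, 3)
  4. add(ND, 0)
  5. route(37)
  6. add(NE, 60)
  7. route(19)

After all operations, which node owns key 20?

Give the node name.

Op 1: add NA@56 -> ring=[56:NA]
Op 2: add NB@71 -> ring=[56:NA,71:NB]
Op 3: add NC@3 -> ring=[3:NC,56:NA,71:NB]
Op 4: add ND@0 -> ring=[0:ND,3:NC,56:NA,71:NB]
Op 5: route key 37: smallest pos >= 37 is 56 -> NA
Op 6: add NE@60 -> ring=[0:ND,3:NC,56:NA,60:NE,71:NB]
Op 7: route key 19: smallest pos >= 19 is 56 -> NA
Final route key 20: smallest pos >= 20 is 56 -> NA

Answer: NA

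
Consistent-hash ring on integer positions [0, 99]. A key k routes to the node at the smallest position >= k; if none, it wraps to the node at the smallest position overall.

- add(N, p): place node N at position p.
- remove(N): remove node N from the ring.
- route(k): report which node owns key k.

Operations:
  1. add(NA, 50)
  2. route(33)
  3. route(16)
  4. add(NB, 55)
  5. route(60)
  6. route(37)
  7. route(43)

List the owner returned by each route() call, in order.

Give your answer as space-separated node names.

Answer: NA NA NA NA NA

Derivation:
Op 1: add NA@50 -> ring=[50:NA]
Op 2: route key 33: smallest pos >= 33 is 50 -> NA
Op 3: route key 16: smallest pos >= 16 is 50 -> NA
Op 4: add NB@55 -> ring=[50:NA,55:NB]
Op 5: route key 60: none >= 60, wrap to smallest pos 50 -> NA
Op 6: route key 37: smallest pos >= 37 is 50 -> NA
Op 7: route key 43: smallest pos >= 43 is 50 -> NA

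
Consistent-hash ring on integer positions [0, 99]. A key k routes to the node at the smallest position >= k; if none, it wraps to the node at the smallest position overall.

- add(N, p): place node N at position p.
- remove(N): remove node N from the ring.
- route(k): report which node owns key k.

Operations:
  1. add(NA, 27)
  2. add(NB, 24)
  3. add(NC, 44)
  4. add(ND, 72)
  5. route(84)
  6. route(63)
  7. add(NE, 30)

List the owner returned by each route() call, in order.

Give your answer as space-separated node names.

Answer: NB ND

Derivation:
Op 1: add NA@27 -> ring=[27:NA]
Op 2: add NB@24 -> ring=[24:NB,27:NA]
Op 3: add NC@44 -> ring=[24:NB,27:NA,44:NC]
Op 4: add ND@72 -> ring=[24:NB,27:NA,44:NC,72:ND]
Op 5: route key 84: none >= 84, wrap to smallest pos 24 -> NB
Op 6: route key 63: smallest pos >= 63 is 72 -> ND
Op 7: add NE@30 -> ring=[24:NB,27:NA,30:NE,44:NC,72:ND]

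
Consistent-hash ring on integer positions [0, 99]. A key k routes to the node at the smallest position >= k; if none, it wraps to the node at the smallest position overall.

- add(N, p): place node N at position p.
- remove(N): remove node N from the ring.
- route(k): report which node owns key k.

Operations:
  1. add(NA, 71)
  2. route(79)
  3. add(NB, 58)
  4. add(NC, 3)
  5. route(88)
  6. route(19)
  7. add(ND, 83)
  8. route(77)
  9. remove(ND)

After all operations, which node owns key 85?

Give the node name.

Op 1: add NA@71 -> ring=[71:NA]
Op 2: route key 79: none >= 79, wrap to smallest pos 71 -> NA
Op 3: add NB@58 -> ring=[58:NB,71:NA]
Op 4: add NC@3 -> ring=[3:NC,58:NB,71:NA]
Op 5: route key 88: none >= 88, wrap to smallest pos 3 -> NC
Op 6: route key 19: smallest pos >= 19 is 58 -> NB
Op 7: add ND@83 -> ring=[3:NC,58:NB,71:NA,83:ND]
Op 8: route key 77: smallest pos >= 77 is 83 -> ND
Op 9: remove ND -> ring=[3:NC,58:NB,71:NA]
Final route key 85: none >= 85, wrap to smallest pos 3 -> NC

Answer: NC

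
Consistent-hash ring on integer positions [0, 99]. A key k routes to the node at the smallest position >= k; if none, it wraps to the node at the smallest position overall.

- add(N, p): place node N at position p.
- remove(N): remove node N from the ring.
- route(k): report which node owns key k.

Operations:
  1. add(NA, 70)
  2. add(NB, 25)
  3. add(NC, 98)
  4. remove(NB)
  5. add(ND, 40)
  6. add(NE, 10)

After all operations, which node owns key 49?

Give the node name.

Op 1: add NA@70 -> ring=[70:NA]
Op 2: add NB@25 -> ring=[25:NB,70:NA]
Op 3: add NC@98 -> ring=[25:NB,70:NA,98:NC]
Op 4: remove NB -> ring=[70:NA,98:NC]
Op 5: add ND@40 -> ring=[40:ND,70:NA,98:NC]
Op 6: add NE@10 -> ring=[10:NE,40:ND,70:NA,98:NC]
Final route key 49: smallest pos >= 49 is 70 -> NA

Answer: NA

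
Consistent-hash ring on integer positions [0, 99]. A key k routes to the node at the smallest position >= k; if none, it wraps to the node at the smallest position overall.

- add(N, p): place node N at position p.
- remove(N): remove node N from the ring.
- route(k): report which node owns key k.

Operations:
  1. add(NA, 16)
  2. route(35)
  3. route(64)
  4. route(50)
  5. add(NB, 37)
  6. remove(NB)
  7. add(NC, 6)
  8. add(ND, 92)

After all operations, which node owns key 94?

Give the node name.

Answer: NC

Derivation:
Op 1: add NA@16 -> ring=[16:NA]
Op 2: route key 35: none >= 35, wrap to smallest pos 16 -> NA
Op 3: route key 64: none >= 64, wrap to smallest pos 16 -> NA
Op 4: route key 50: none >= 50, wrap to smallest pos 16 -> NA
Op 5: add NB@37 -> ring=[16:NA,37:NB]
Op 6: remove NB -> ring=[16:NA]
Op 7: add NC@6 -> ring=[6:NC,16:NA]
Op 8: add ND@92 -> ring=[6:NC,16:NA,92:ND]
Final route key 94: none >= 94, wrap to smallest pos 6 -> NC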